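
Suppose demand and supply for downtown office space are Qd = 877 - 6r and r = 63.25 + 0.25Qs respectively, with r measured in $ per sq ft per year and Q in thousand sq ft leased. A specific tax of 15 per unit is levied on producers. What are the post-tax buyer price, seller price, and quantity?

r_b = 119, r_s = 104, Q = 163

Solving each curve for Q: Qs = -253 + 4r.
With a tax of 15 on producers, they supply based on the net price r_s = r_b - 15, so Qs = -313 + 4r_b.
Set Qd = Qs: 877 - 6r_b = -313 + 4r_b, so 1190 = 10r_b and r_b = 119.
Then r_s = 119 - 15 = 104 and Q = 877 - 6(119) = 163.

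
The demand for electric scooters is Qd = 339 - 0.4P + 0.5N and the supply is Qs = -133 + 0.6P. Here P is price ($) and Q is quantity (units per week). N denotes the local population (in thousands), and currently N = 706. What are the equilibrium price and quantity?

P* = 825, Q* = 362

With N = 706, demand is Qd = 692 - 0.4P.
The market clears where 692 - 0.4P = -133 + 0.6P. Rearranging, P = 825, hence P* = 825.
Plugging P* into demand: Q* = 692 - 0.4(825) = 362.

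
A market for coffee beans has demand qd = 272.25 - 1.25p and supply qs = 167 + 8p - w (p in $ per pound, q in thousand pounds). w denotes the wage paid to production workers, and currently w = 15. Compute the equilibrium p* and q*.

With w = 15, supply is qs = 152 + 8p.
Set qd = qs: 272.25 - 1.25p = 152 + 8p, so 120.25 = 9.25p and p* = 13.
Plugging p* into demand: q* = 272.25 - 1.25(13) = 256.

p* = 13, q* = 256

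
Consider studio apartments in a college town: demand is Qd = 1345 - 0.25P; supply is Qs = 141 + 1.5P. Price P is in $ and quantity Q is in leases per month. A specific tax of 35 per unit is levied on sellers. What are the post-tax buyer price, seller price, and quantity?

With a tax of 35 on sellers, they supply based on the net price P_s = P_b - 35, so Qs = 88.5 + 1.5P_b.
Set Qd = Qs: 1345 - 0.25P_b = 88.5 + 1.5P_b, so 1256.5 = 1.75P_b and P_b = 718.
So P_s = 683 and the quantity traded is Q = 1345 - 0.25(718) = 1165.5.

P_b = 718, P_s = 683, Q = 1165.5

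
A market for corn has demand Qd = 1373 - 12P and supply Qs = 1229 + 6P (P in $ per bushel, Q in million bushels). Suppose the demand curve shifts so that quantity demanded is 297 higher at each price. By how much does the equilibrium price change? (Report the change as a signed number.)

Equating demand and supply, 1373 - 12P = 1229 + 6P gives 18P = 144, so P* = 8.
Plugging P* into demand: Q* = 1373 - 12(8) = 1277.
After the shift, demand is Qd = 1670 - 12P.
New equilibrium: 441 = 18P, so P = 24.5 and Q = 1376.
ΔP = 24.5 - 8 = 16.5.

ΔP = 16.5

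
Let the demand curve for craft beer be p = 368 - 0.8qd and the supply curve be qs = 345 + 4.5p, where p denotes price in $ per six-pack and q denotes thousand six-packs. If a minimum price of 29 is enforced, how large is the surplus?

Solving each curve for q: qd = 460 - 1.25p.
With p fixed at 29, quantity demanded is 423.75 and quantity supplied is 475.5.
Surplus = qs - qd = 475.5 - 423.75 = 51.75.

Surplus = 51.75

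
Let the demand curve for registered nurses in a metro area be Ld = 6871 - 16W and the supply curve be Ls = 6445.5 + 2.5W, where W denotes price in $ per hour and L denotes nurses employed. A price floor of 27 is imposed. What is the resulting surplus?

Surplus = 74

At W = 27: Ld = 6439 and Ls = 6513.
Surplus = Ls - Ld = 6513 - 6439 = 74.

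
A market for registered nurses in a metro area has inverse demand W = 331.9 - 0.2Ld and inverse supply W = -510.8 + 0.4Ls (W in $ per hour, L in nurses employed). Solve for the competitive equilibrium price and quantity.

Solving each curve for L: Ld = 1659.5 - 5W and Ls = 1277 + 2.5W.
Equating demand and supply, 1659.5 - 5W = 1277 + 2.5W gives 7.5W = 382.5, so W* = 51.
Substitute back: L* = 1659.5 - 5(51) = 1404.5.

W* = 51, L* = 1404.5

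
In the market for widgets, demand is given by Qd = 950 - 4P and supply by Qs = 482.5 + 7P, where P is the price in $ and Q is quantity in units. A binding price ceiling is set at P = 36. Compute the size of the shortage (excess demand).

Shortage = 71.5

With P fixed at 36, quantity demanded is 806 and quantity supplied is 734.5.
Shortage = Qd - Qs = 806 - 734.5 = 71.5.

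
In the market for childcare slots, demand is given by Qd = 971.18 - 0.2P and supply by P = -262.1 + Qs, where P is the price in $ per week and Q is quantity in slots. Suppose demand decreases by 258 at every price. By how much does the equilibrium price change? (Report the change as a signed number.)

ΔP = -215

Rewriting in direct form: Qs = 262.1 + P.
Equating demand and supply, 971.18 - 0.2P = 262.1 + P gives 1.2P = 709.08, so P* = 590.9.
Then Q* = 971.18 - 0.2(590.9) = 853.
After the shift, demand is Qd = 713.18 - 0.2P.
Re-solving, 1.2P = 451.08 gives P = 375.9 and Q = 638.
ΔP = 375.9 - 590.9 = -215.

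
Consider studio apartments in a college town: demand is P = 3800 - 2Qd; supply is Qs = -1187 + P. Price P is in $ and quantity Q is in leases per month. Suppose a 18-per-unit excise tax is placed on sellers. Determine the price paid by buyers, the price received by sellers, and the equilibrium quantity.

P_b = 2070, P_s = 2052, Q = 865

Solving each curve for Q: Qd = 1900 - 0.5P.
With a tax of 18 on sellers, they supply based on the net price P_s = P_b - 18, so Qs = -1205 + P_b.
Set Qd = Qs: 1900 - 0.5P_b = -1205 + P_b, so 3105 = 1.5P_b and P_b = 2070.
So P_s = 2052 and the quantity traded is Q = 1900 - 0.5(2070) = 865.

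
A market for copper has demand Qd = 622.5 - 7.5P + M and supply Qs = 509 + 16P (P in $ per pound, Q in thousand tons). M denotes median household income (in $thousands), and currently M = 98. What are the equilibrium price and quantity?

With M = 98, demand is Qd = 720.5 - 7.5P.
Equating demand and supply, 720.5 - 7.5P = 509 + 16P gives 23.5P = 211.5, so P* = 9.
Substitute back: Q* = 720.5 - 7.5(9) = 653.

P* = 9, Q* = 653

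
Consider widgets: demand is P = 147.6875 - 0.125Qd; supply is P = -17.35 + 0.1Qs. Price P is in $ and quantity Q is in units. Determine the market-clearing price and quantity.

P* = 56, Q* = 733.5

Solving each curve for Q: Qd = 1181.5 - 8P and Qs = 173.5 + 10P.
Equating demand and supply, 1181.5 - 8P = 173.5 + 10P gives 18P = 1008, so P* = 56.
Then Q* = 1181.5 - 8(56) = 733.5.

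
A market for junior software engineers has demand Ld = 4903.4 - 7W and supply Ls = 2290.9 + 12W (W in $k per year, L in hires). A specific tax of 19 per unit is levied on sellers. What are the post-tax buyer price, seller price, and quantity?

W_b = 149.5, W_s = 130.5, L = 3856.9

The tax drives a wedge W_b - W_s = 19. Substituting W_s = W_b - 19 into supply: Ls = 2062.9 + 12W_b.
Set Ld = Ls: 4903.4 - 7W_b = 2062.9 + 12W_b, so 2840.5 = 19W_b and W_b = 149.5.
So W_s = 130.5 and the quantity traded is L = 4903.4 - 7(149.5) = 3856.9.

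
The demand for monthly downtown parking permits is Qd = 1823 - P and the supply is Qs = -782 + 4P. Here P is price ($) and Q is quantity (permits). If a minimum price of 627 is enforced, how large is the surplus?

At P = 627: Qd = 1196 and Qs = 1726.
Surplus = Qs - Qd = 1726 - 1196 = 530.

Surplus = 530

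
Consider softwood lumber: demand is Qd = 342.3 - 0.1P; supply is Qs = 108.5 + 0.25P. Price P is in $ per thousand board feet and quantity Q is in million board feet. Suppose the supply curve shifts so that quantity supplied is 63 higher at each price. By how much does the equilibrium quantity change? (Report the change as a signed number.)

ΔQ = 18

Set Qd = Qs: 342.3 - 0.1P = 108.5 + 0.25P, so 233.8 = 0.35P and P* = 668.
Plugging P* into demand: Q* = 342.3 - 0.1(668) = 275.5.
After the shift, supply is Qs = 171.5 + 0.25P.
New equilibrium: 170.8 = 0.35P, so P = 488 and Q = 293.5.
ΔQ = 293.5 - 275.5 = 18.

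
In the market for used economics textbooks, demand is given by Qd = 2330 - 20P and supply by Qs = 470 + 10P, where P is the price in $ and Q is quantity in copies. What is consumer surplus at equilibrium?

At equilibrium Qd = Qs, so 2330 - 20P = 470 + 10P; collecting terms, 1860 = 30P and P* = 62.
Plugging P* into demand: Q* = 2330 - 20(62) = 1090.
Demand choke price (Qd = 0): P = 2330/20 = 116.5. Consumer surplus = ½ × (116.5 - 62) × 1090 = 29702.5.

Consumer surplus = 29702.5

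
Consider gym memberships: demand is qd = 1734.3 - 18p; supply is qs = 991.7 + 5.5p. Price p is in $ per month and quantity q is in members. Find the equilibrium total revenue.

Total revenue = 36829.8

At equilibrium qd = qs, so 1734.3 - 18p = 991.7 + 5.5p; collecting terms, 742.6 = 23.5p and p* = 31.6.
Substitute back: q* = 1734.3 - 18(31.6) = 1165.5.
Total revenue = p* × q* = 31.6 × 1165.5 = 36829.8.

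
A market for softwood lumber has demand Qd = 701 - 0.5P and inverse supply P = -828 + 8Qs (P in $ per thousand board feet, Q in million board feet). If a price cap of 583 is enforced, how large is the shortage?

Shortage = 233.125

Inverting to quantity form: Qs = 103.5 + 0.125P.
At P = 583: Qd = 409.5 and Qs = 176.375.
Shortage = Qd - Qs = 409.5 - 176.375 = 233.125.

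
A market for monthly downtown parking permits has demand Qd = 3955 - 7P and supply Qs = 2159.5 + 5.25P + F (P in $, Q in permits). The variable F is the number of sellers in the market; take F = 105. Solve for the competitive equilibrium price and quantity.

With F = 105, supply is Qs = 2264.5 + 5.25P.
Equating demand and supply, 3955 - 7P = 2264.5 + 5.25P gives 12.25P = 1690.5, so P* = 138.
Plugging P* into demand: Q* = 3955 - 7(138) = 2989.

P* = 138, Q* = 2989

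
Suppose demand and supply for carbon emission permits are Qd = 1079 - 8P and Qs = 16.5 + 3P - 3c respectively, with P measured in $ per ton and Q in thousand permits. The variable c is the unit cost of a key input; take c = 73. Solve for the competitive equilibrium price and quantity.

P* = 116.5, Q* = 147

With c = 73, supply is Qs = -202.5 + 3P.
Set Qd = Qs: 1079 - 8P = -202.5 + 3P, so 1281.5 = 11P and P* = 116.5.
Plugging P* into demand: Q* = 1079 - 8(116.5) = 147.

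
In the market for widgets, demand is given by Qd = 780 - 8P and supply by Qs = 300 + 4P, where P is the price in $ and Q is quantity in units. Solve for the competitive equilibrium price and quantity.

The market clears where 780 - 8P = 300 + 4P. Rearranging, 12P = 480, hence P* = 40.
From the demand curve, Q* = 780 - 8(40) = 460.

P* = 40, Q* = 460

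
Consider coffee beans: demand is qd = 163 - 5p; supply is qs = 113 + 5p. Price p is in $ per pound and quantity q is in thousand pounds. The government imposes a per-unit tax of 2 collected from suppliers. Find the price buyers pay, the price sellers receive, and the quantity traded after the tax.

Suppliers keep p_s = p_b - 2 per unit, so supply in terms of the buyer price is qs = 103 + 5p_b.
Set qd = qs: 163 - 5p_b = 103 + 5p_b, so 60 = 10p_b and p_b = 6.
So p_s = 4 and the quantity traded is q = 163 - 5(6) = 133.

p_b = 6, p_s = 4, q = 133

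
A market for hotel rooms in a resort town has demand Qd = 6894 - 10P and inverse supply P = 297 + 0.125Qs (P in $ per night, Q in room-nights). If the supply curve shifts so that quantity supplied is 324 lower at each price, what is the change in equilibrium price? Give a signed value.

ΔP = 18

Rewriting in direct form: Qs = -2376 + 8P.
At equilibrium Qd = Qs, so 6894 - 10P = -2376 + 8P; collecting terms, 9270 = 18P and P* = 515.
From the demand curve, Q* = 6894 - 10(515) = 1744.
After the shift, supply is Qs = -2700 + 8P.
The new intersection has 9594 = 18P, i.e. P = 533, Q = 1564.
ΔP = 533 - 515 = 18.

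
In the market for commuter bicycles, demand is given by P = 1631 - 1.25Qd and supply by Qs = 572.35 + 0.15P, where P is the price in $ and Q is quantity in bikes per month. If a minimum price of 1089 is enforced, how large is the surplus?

Surplus = 302.1

Inverting to quantity form: Qd = 1304.8 - 0.8P.
With P fixed at 1089, quantity demanded is 433.6 and quantity supplied is 735.7.
Surplus = Qs - Qd = 735.7 - 433.6 = 302.1.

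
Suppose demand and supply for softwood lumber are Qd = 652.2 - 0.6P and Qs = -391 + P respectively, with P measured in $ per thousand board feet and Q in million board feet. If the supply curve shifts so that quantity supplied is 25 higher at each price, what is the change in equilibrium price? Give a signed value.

ΔP = -15.625

Set Qd = Qs: 652.2 - 0.6P = -391 + P, so 1043.2 = 1.6P and P* = 652.
Then Q* = 652.2 - 0.6(652) = 261.
After the shift, supply is Qs = -366 + P.
Re-solving, 1.6P = 1018.2 gives P = 636.375 and Q = 270.375.
ΔP = 636.375 - 652 = -15.625.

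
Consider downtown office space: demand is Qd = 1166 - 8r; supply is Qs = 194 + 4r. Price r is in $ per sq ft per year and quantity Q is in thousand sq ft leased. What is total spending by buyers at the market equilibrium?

Total spending by buyers = 41958

Equating demand and supply, 1166 - 8r = 194 + 4r gives 12r = 972, so r* = 81.
Then Q* = 1166 - 8(81) = 518.
Total spending by buyers = r* × Q* = 81 × 518 = 41958.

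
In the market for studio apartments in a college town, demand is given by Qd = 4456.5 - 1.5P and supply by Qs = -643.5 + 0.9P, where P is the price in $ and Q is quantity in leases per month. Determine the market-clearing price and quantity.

P* = 2125, Q* = 1269

Equating demand and supply, 4456.5 - 1.5P = -643.5 + 0.9P gives 2.4P = 5100, so P* = 2125.
From the demand curve, Q* = 4456.5 - 1.5(2125) = 1269.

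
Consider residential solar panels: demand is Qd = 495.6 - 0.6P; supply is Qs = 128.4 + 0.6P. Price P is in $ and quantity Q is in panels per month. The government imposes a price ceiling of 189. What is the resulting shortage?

Evaluating both curves at the ceiling price 189 gives Qd = 382.2, Qs = 241.8.
Shortage = Qd - Qs = 382.2 - 241.8 = 140.4.

Shortage = 140.4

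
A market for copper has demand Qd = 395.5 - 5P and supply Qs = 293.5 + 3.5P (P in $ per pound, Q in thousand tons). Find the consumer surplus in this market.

The market clears where 395.5 - 5P = 293.5 + 3.5P. Rearranging, 8.5P = 102, hence P* = 12.
Then Q* = 395.5 - 5(12) = 335.5.
Demand choke price (Qd = 0): P = 395.5/5 = 79.1. Consumer surplus = ½ × (79.1 - 12) × 335.5 = 11256.025.

Consumer surplus = 11256.025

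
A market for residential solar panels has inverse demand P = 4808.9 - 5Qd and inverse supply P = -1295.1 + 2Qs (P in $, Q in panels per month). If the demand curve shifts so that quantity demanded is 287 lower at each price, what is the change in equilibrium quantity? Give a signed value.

Solving each curve for Q: Qd = 961.78 - 0.2P and Qs = 647.55 + 0.5P.
At equilibrium Qd = Qs, so 961.78 - 0.2P = 647.55 + 0.5P; collecting terms, 314.23 = 0.7P and P* = 448.9.
Then Q* = 961.78 - 0.2(448.9) = 872.
After the shift, demand is Qd = 674.78 - 0.2P.
Re-solving, 0.7P = 27.23 gives P = 38.9 and Q = 667.
ΔQ = 667 - 872 = -205.

ΔQ = -205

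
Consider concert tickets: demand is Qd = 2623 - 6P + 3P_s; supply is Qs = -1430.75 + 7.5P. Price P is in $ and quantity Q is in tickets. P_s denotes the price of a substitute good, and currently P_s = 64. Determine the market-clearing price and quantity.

P* = 314.5, Q* = 928

With P_s = 64, demand is Qd = 2815 - 6P.
Set Qd = Qs: 2815 - 6P = -1430.75 + 7.5P, so 4245.75 = 13.5P and P* = 314.5.
Then Q* = 2815 - 6(314.5) = 928.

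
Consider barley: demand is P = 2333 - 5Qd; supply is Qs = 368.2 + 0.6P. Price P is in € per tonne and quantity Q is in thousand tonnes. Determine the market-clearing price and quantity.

In direct form, Qd = 466.6 - 0.2P.
The market clears where 466.6 - 0.2P = 368.2 + 0.6P. Rearranging, 0.8P = 98.4, hence P* = 123.
Plugging P* into demand: Q* = 466.6 - 0.2(123) = 442.

P* = 123, Q* = 442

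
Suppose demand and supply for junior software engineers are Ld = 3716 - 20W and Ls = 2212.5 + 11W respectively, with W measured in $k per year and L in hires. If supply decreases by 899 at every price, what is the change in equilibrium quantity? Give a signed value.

At equilibrium Ld = Ls, so 3716 - 20W = 2212.5 + 11W; collecting terms, 1503.5 = 31W and W* = 48.5.
Then L* = 3716 - 20(48.5) = 2746.
After the shift, supply is Ls = 1313.5 + 11W.
The new intersection has 2402.5 = 31W, i.e. W = 77.5, L = 2166.
ΔL = 2166 - 2746 = -580.

ΔL = -580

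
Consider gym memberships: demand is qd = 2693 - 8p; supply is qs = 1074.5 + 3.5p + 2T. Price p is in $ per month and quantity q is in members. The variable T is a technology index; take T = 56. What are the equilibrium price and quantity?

With T = 56, supply is qs = 1186.5 + 3.5p.
Set qd = qs: 2693 - 8p = 1186.5 + 3.5p, so 1506.5 = 11.5p and p* = 131.
Plugging p* into demand: q* = 2693 - 8(131) = 1645.

p* = 131, q* = 1645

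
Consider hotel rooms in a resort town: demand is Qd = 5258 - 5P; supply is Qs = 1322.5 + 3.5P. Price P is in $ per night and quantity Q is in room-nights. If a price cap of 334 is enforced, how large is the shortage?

Shortage = 1096.5

Evaluating both curves at the ceiling price 334 gives Qd = 3588, Qs = 2491.5.
Shortage = Qd - Qs = 3588 - 2491.5 = 1096.5.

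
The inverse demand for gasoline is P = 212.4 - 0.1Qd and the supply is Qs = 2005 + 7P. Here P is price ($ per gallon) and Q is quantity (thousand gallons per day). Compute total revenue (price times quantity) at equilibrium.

Total revenue = 14378

Solving each curve for Q: Qd = 2124 - 10P.
Equating demand and supply, 2124 - 10P = 2005 + 7P gives 17P = 119, so P* = 7.
Then Q* = 2124 - 10(7) = 2054.
Total revenue = P* × Q* = 7 × 2054 = 14378.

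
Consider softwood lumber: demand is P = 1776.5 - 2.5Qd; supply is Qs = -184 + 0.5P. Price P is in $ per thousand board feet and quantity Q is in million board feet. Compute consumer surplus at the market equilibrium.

Consumer surplus = 122461.25

Inverting to quantity form: Qd = 710.6 - 0.4P.
The market clears where 710.6 - 0.4P = -184 + 0.5P. Rearranging, 0.9P = 894.6, hence P* = 994.
From the demand curve, Q* = 710.6 - 0.4(994) = 313.
Demand choke price (Qd = 0): P = 710.6/0.4 = 1776.5. Consumer surplus = ½ × (1776.5 - 994) × 313 = 122461.25.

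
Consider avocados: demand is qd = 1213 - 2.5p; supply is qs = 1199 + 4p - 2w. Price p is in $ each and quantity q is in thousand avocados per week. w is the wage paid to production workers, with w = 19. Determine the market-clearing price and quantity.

p* = 8, q* = 1193

With w = 19, supply is qs = 1161 + 4p.
Set qd = qs: 1213 - 2.5p = 1161 + 4p, so 52 = 6.5p and p* = 8.
From the demand curve, q* = 1213 - 2.5(8) = 1193.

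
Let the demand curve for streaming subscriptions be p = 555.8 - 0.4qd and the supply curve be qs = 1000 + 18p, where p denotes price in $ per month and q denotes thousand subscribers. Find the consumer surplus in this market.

Rewriting in direct form: qd = 1389.5 - 2.5p.
At equilibrium qd = qs, so 1389.5 - 2.5p = 1000 + 18p; collecting terms, 389.5 = 20.5p and p* = 19.
From the demand curve, q* = 1389.5 - 2.5(19) = 1342.
Demand choke price (qd = 0): p = 1389.5/2.5 = 555.8. Consumer surplus = ½ × (555.8 - 19) × 1342 = 360192.8.

Consumer surplus = 360192.8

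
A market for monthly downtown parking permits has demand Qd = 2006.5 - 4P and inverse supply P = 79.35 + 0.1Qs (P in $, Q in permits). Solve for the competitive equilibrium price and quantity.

P* = 200, Q* = 1206.5

Inverting to quantity form: Qs = -793.5 + 10P.
The market clears where 2006.5 - 4P = -793.5 + 10P. Rearranging, 14P = 2800, hence P* = 200.
Substitute back: Q* = 2006.5 - 4(200) = 1206.5.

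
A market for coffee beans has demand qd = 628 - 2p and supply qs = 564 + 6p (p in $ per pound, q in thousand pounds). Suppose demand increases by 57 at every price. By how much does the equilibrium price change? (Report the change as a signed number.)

Δp = 7.125

Set qd = qs: 628 - 2p = 564 + 6p, so 64 = 8p and p* = 8.
Then q* = 628 - 2(8) = 612.
After the shift, demand is qd = 685 - 2p.
Re-solving, 8p = 121 gives p = 15.125 and q = 654.75.
Δp = 15.125 - 8 = 7.125.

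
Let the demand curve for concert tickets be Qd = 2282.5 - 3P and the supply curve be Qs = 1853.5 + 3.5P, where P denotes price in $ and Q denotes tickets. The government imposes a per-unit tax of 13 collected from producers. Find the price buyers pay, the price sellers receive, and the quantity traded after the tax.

Producers keep P_s = P_b - 13 per unit, so supply in terms of the buyer price is Qs = 1808 + 3.5P_b.
Market clearing requires 2282.5 - 3P_b = 1808 + 3.5P_b; hence 474.5 = 6.5P_b and P_b = 73.
Then P_s = 73 - 13 = 60 and Q = 2282.5 - 3(73) = 2063.5.

P_b = 73, P_s = 60, Q = 2063.5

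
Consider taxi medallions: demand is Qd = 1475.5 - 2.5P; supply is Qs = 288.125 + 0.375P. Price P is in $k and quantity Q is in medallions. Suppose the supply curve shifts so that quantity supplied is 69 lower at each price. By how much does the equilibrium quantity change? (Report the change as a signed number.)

The market clears where 1475.5 - 2.5P = 288.125 + 0.375P. Rearranging, 2.875P = 1187.375, hence P* = 413.
Plugging P* into demand: Q* = 1475.5 - 2.5(413) = 443.
After the shift, supply is Qs = 219.125 + 0.375P.
New equilibrium: 1256.375 = 2.875P, so P = 437 and Q = 383.
ΔQ = 383 - 443 = -60.

ΔQ = -60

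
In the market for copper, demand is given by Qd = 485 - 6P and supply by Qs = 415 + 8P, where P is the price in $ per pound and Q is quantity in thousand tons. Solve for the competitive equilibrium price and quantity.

P* = 5, Q* = 455

At equilibrium Qd = Qs, so 485 - 6P = 415 + 8P; collecting terms, 70 = 14P and P* = 5.
Substitute back: Q* = 485 - 6(5) = 455.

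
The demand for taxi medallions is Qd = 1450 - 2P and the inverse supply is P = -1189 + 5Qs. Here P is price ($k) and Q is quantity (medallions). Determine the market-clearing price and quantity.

P* = 551, Q* = 348

In direct form, Qs = 237.8 + 0.2P.
Set Qd = Qs: 1450 - 2P = 237.8 + 0.2P, so 1212.2 = 2.2P and P* = 551.
Plugging P* into demand: Q* = 1450 - 2(551) = 348.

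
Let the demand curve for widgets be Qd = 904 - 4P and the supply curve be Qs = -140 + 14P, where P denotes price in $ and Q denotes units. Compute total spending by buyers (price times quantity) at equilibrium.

Total spending by buyers = 38976

The market clears where 904 - 4P = -140 + 14P. Rearranging, 18P = 1044, hence P* = 58.
Then Q* = 904 - 4(58) = 672.
Total spending by buyers = P* × Q* = 58 × 672 = 38976.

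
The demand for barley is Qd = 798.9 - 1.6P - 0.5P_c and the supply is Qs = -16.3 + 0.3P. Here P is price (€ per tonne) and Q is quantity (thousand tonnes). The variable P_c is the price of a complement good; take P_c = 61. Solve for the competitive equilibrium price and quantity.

P* = 413, Q* = 107.6

With P_c = 61, demand is Qd = 768.4 - 1.6P.
Set Qd = Qs: 768.4 - 1.6P = -16.3 + 0.3P, so 784.7 = 1.9P and P* = 413.
Substitute back: Q* = 768.4 - 1.6(413) = 107.6.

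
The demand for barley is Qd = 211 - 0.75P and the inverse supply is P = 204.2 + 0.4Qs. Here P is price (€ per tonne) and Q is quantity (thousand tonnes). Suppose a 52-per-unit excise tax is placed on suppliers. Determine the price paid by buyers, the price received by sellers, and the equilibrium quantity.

P_b = 262, P_s = 210, Q = 14.5

Solving each curve for Q: Qs = -510.5 + 2.5P.
The tax drives a wedge P_b - P_s = 52. Substituting P_s = P_b - 52 into supply: Qs = -640.5 + 2.5P_b.
Equate demand and the shifted supply: 211 - 0.75P_b = -640.5 + 2.5P_b, giving 3.25P_b = 851.5, so P_b = 262.
Then P_s = 262 - 52 = 210 and Q = 211 - 0.75(262) = 14.5.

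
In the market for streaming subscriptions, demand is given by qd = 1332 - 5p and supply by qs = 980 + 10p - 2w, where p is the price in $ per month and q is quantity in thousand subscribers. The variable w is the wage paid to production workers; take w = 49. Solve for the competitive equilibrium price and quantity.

p* = 30, q* = 1182

With w = 49, supply is qs = 882 + 10p.
At equilibrium qd = qs, so 1332 - 5p = 882 + 10p; collecting terms, 450 = 15p and p* = 30.
Substitute back: q* = 1332 - 5(30) = 1182.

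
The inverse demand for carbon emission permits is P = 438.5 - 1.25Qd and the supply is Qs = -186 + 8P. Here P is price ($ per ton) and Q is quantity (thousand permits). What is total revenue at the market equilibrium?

Total revenue = 18422

Inverting to quantity form: Qd = 350.8 - 0.8P.
At equilibrium Qd = Qs, so 350.8 - 0.8P = -186 + 8P; collecting terms, 536.8 = 8.8P and P* = 61.
Substitute back: Q* = 350.8 - 0.8(61) = 302.
Total revenue = P* × Q* = 61 × 302 = 18422.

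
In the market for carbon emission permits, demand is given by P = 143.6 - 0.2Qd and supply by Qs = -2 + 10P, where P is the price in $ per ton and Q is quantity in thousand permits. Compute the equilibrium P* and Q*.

P* = 48, Q* = 478

Solving each curve for Q: Qd = 718 - 5P.
The market clears where 718 - 5P = -2 + 10P. Rearranging, 15P = 720, hence P* = 48.
Plugging P* into demand: Q* = 718 - 5(48) = 478.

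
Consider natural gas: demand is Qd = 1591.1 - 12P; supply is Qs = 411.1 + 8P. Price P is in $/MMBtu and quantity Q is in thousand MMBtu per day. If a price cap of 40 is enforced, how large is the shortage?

Shortage = 380

With P fixed at 40, quantity demanded is 1111.1 and quantity supplied is 731.1.
Shortage = Qd - Qs = 1111.1 - 731.1 = 380.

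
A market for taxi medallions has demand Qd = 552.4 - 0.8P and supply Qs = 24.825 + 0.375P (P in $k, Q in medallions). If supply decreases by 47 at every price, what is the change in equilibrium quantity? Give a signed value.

ΔQ = -32

Set Qd = Qs: 552.4 - 0.8P = 24.825 + 0.375P, so 527.575 = 1.175P and P* = 449.
Then Q* = 552.4 - 0.8(449) = 193.2.
After the shift, supply is Qs = -22.175 + 0.375P.
The new intersection has 574.575 = 1.175P, i.e. P = 489, Q = 161.2.
ΔQ = 161.2 - 193.2 = -32.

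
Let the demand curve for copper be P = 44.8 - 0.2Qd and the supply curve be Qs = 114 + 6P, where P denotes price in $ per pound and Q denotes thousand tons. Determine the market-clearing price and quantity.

Rewriting in direct form: Qd = 224 - 5P.
At equilibrium Qd = Qs, so 224 - 5P = 114 + 6P; collecting terms, 110 = 11P and P* = 10.
Then Q* = 224 - 5(10) = 174.

P* = 10, Q* = 174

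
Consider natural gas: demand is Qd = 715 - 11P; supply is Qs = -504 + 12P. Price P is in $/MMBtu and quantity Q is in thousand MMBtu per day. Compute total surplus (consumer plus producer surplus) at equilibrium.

At equilibrium Qd = Qs, so 715 - 11P = -504 + 12P; collecting terms, 1219 = 23P and P* = 53.
Plugging P* into demand: Q* = 715 - 11(53) = 132.
Demand choke price = 65; supply choke price = 42. CS = ½(65 - 53)(132) = 792; PS = ½(53 - 42)(132) = 726. Total surplus = 1518.

Total surplus = 1518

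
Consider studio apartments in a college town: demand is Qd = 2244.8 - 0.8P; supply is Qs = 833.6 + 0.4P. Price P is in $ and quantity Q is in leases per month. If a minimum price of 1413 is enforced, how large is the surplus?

Surplus = 284.4

With P fixed at 1413, quantity demanded is 1114.4 and quantity supplied is 1398.8.
Surplus = Qs - Qd = 1398.8 - 1114.4 = 284.4.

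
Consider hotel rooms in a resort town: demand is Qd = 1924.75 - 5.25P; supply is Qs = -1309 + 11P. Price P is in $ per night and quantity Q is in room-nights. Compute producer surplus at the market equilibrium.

Producer surplus = 35200

The market clears where 1924.75 - 5.25P = -1309 + 11P. Rearranging, 16.25P = 3233.75, hence P* = 199.
From the demand curve, Q* = 1924.75 - 5.25(199) = 880.
Supply choke price (Qs = 0): P = 119. Producer surplus = ½ × (199 - 119) × 880 = 35200.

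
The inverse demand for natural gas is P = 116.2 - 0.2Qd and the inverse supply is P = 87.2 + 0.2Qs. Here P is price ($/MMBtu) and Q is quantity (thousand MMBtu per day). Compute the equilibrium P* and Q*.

In direct form, Qd = 581 - 5P and Qs = -436 + 5P.
At equilibrium Qd = Qs, so 581 - 5P = -436 + 5P; collecting terms, 1017 = 10P and P* = 101.7.
Substitute back: Q* = 581 - 5(101.7) = 72.5.

P* = 101.7, Q* = 72.5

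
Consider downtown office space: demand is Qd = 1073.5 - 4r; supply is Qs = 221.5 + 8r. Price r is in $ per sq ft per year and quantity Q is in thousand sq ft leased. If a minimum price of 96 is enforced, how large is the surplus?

At r = 96: Qd = 689.5 and Qs = 989.5.
Surplus = Qs - Qd = 989.5 - 689.5 = 300.

Surplus = 300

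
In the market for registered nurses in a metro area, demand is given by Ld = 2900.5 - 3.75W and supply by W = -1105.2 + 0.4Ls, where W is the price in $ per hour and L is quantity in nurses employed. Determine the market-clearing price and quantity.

Rewriting in direct form: Ls = 2763 + 2.5W.
Set Ld = Ls: 2900.5 - 3.75W = 2763 + 2.5W, so 137.5 = 6.25W and W* = 22.
From the demand curve, L* = 2900.5 - 3.75(22) = 2818.

W* = 22, L* = 2818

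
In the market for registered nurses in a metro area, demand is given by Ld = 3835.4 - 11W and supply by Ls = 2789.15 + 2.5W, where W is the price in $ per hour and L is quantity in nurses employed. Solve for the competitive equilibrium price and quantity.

At equilibrium Ld = Ls, so 3835.4 - 11W = 2789.15 + 2.5W; collecting terms, 1046.25 = 13.5W and W* = 77.5.
From the demand curve, L* = 3835.4 - 11(77.5) = 2982.9.

W* = 77.5, L* = 2982.9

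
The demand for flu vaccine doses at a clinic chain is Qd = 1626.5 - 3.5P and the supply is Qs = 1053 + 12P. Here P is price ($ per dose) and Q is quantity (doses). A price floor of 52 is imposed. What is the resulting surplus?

Surplus = 232.5

With P fixed at 52, quantity demanded is 1444.5 and quantity supplied is 1677.
Surplus = Qs - Qd = 1677 - 1444.5 = 232.5.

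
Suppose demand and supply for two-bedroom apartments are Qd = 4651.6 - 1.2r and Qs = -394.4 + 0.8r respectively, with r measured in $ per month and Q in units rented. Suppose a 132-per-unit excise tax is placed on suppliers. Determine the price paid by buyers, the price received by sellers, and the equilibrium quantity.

Suppliers keep r_s = r_b - 132 per unit, so supply in terms of the buyer price is Qs = -500 + 0.8r_b.
Equate demand and the shifted supply: 4651.6 - 1.2r_b = -500 + 0.8r_b, giving 2r_b = 5151.6, so r_b = 2575.8.
Then r_s = 2575.8 - 132 = 2443.8 and Q = 4651.6 - 1.2(2575.8) = 1560.64.

r_b = 2575.8, r_s = 2443.8, Q = 1560.64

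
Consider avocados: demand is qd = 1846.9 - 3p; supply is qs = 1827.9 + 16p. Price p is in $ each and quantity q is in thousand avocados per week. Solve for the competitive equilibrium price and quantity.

p* = 1, q* = 1843.9

The market clears where 1846.9 - 3p = 1827.9 + 16p. Rearranging, 19p = 19, hence p* = 1.
Plugging p* into demand: q* = 1846.9 - 3(1) = 1843.9.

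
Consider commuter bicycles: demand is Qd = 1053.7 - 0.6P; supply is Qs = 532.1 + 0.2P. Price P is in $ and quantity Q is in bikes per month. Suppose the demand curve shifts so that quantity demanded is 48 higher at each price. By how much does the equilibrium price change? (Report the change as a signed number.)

ΔP = 60

The market clears where 1053.7 - 0.6P = 532.1 + 0.2P. Rearranging, 0.8P = 521.6, hence P* = 652.
Plugging P* into demand: Q* = 1053.7 - 0.6(652) = 662.5.
After the shift, demand is Qd = 1101.7 - 0.6P.
New equilibrium: 569.6 = 0.8P, so P = 712 and Q = 674.5.
ΔP = 712 - 652 = 60.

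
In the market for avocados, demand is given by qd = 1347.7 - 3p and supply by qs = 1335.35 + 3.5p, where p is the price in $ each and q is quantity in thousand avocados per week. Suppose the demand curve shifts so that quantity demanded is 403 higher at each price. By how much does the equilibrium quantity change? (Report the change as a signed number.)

Δq = 217

Set qd = qs: 1347.7 - 3p = 1335.35 + 3.5p, so 12.35 = 6.5p and p* = 1.9.
Then q* = 1347.7 - 3(1.9) = 1342.
After the shift, demand is qd = 1750.7 - 3p.
Re-solving, 6.5p = 415.35 gives p = 63.9 and q = 1559.
Δq = 1559 - 1342 = 217.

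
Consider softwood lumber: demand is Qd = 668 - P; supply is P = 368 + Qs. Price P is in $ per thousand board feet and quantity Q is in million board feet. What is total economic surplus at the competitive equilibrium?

Total surplus = 22500

Inverting to quantity form: Qs = -368 + P.
At equilibrium Qd = Qs, so 668 - P = -368 + P; collecting terms, 1036 = 2P and P* = 518.
Then Q* = 668 - 518 = 150.
Demand choke price = 668; supply choke price = 368. CS = ½(668 - 518)(150) = 11250; PS = ½(518 - 368)(150) = 11250. Total surplus = 22500.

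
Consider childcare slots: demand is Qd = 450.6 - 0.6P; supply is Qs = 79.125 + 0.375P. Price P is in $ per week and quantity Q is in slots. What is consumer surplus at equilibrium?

Consumer surplus = 41070

At equilibrium Qd = Qs, so 450.6 - 0.6P = 79.125 + 0.375P; collecting terms, 371.475 = 0.975P and P* = 381.
Then Q* = 450.6 - 0.6(381) = 222.
Demand choke price (Qd = 0): P = 450.6/0.6 = 751. Consumer surplus = ½ × (751 - 381) × 222 = 41070.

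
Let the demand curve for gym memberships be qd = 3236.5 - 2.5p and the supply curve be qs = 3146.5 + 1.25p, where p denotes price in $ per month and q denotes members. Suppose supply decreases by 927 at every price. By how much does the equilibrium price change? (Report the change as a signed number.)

Equating demand and supply, 3236.5 - 2.5p = 3146.5 + 1.25p gives 3.75p = 90, so p* = 24.
Substitute back: q* = 3236.5 - 2.5(24) = 3176.5.
After the shift, supply is qs = 2219.5 + 1.25p.
The new intersection has 1017 = 3.75p, i.e. p = 271.2, q = 2558.5.
Δp = 271.2 - 24 = 247.2.

Δp = 247.2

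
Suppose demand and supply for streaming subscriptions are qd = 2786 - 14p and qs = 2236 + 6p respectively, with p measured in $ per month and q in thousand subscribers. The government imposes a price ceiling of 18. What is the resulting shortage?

At p = 18: qd = 2534 and qs = 2344.
Shortage = qd - qs = 2534 - 2344 = 190.

Shortage = 190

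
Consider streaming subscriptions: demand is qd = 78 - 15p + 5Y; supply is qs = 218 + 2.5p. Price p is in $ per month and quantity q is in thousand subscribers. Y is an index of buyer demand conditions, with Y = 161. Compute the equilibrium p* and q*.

With Y = 161, demand is qd = 883 - 15p.
Equating demand and supply, 883 - 15p = 218 + 2.5p gives 17.5p = 665, so p* = 38.
From the demand curve, q* = 883 - 15(38) = 313.

p* = 38, q* = 313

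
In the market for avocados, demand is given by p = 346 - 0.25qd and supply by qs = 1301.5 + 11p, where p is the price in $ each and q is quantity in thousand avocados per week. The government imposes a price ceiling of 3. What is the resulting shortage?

Shortage = 37.5

Inverting to quantity form: qd = 1384 - 4p.
With p fixed at 3, quantity demanded is 1372 and quantity supplied is 1334.5.
Shortage = qd - qs = 1372 - 1334.5 = 37.5.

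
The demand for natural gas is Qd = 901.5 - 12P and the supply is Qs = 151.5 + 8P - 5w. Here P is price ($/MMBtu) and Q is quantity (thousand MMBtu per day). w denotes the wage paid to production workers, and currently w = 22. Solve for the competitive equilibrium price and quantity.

With w = 22, supply is Qs = 41.5 + 8P.
At equilibrium Qd = Qs, so 901.5 - 12P = 41.5 + 8P; collecting terms, 860 = 20P and P* = 43.
From the demand curve, Q* = 901.5 - 12(43) = 385.5.

P* = 43, Q* = 385.5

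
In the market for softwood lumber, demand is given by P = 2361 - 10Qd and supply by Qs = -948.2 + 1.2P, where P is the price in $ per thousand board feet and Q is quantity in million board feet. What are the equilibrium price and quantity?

Inverting to quantity form: Qd = 236.1 - 0.1P.
The market clears where 236.1 - 0.1P = -948.2 + 1.2P. Rearranging, 1.3P = 1184.3, hence P* = 911.
Plugging P* into demand: Q* = 236.1 - 0.1(911) = 145.

P* = 911, Q* = 145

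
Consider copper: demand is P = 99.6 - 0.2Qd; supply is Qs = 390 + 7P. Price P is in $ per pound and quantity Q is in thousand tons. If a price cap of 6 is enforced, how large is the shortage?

Shortage = 36

Solving each curve for Q: Qd = 498 - 5P.
With P fixed at 6, quantity demanded is 468 and quantity supplied is 432.
Shortage = Qd - Qs = 468 - 432 = 36.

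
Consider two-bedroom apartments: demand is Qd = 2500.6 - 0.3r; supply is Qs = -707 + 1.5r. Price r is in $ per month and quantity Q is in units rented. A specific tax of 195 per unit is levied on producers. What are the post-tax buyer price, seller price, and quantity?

The tax drives a wedge r_b - r_s = 195. Substituting r_s = r_b - 195 into supply: Qs = -999.5 + 1.5r_b.
Market clearing requires 2500.6 - 0.3r_b = -999.5 + 1.5r_b; hence 3500.1 = 1.8r_b and r_b = 1944.5.
So r_s = 1749.5 and the quantity traded is Q = 2500.6 - 0.3(1944.5) = 1917.25.

r_b = 1944.5, r_s = 1749.5, Q = 1917.25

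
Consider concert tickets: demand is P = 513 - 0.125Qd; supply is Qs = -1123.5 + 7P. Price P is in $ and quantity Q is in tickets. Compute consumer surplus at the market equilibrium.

Inverting to quantity form: Qd = 4104 - 8P.
Set Qd = Qs: 4104 - 8P = -1123.5 + 7P, so 5227.5 = 15P and P* = 348.5.
Substitute back: Q* = 4104 - 8(348.5) = 1316.
Demand choke price (Qd = 0): P = 4104/8 = 513. Consumer surplus = ½ × (513 - 348.5) × 1316 = 108241.

Consumer surplus = 108241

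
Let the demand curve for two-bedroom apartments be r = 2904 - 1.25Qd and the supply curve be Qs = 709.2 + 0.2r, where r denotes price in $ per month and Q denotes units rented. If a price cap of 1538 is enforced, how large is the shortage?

Shortage = 76

In direct form, Qd = 2323.2 - 0.8r.
At r = 1538: Qd = 1092.8 and Qs = 1016.8.
Shortage = Qd - Qs = 1092.8 - 1016.8 = 76.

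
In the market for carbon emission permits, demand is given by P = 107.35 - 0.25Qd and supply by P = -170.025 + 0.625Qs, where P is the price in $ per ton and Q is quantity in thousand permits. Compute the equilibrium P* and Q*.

P* = 28.1, Q* = 317

Solving each curve for Q: Qd = 429.4 - 4P and Qs = 272.04 + 1.6P.
The market clears where 429.4 - 4P = 272.04 + 1.6P. Rearranging, 5.6P = 157.36, hence P* = 28.1.
Substitute back: Q* = 429.4 - 4(28.1) = 317.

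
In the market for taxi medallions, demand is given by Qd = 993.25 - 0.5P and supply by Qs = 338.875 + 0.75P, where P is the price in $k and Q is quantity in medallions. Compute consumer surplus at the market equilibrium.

Consumer surplus = 535092.25

Equating demand and supply, 993.25 - 0.5P = 338.875 + 0.75P gives 1.25P = 654.375, so P* = 523.5.
Then Q* = 993.25 - 0.5(523.5) = 731.5.
Demand choke price (Qd = 0): P = 993.25/0.5 = 1986.5. Consumer surplus = ½ × (1986.5 - 523.5) × 731.5 = 535092.25.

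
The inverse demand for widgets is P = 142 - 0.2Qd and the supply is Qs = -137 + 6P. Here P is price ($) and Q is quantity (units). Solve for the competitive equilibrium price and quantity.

P* = 77, Q* = 325

In direct form, Qd = 710 - 5P.
Set Qd = Qs: 710 - 5P = -137 + 6P, so 847 = 11P and P* = 77.
Then Q* = 710 - 5(77) = 325.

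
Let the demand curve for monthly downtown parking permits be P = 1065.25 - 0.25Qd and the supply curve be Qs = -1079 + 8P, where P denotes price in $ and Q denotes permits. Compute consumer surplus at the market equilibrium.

Consumer surplus = 769420.125

Inverting to quantity form: Qd = 4261 - 4P.
The market clears where 4261 - 4P = -1079 + 8P. Rearranging, 12P = 5340, hence P* = 445.
Substitute back: Q* = 4261 - 4(445) = 2481.
Demand choke price (Qd = 0): P = 4261/4 = 1065.25. Consumer surplus = ½ × (1065.25 - 445) × 2481 = 769420.125.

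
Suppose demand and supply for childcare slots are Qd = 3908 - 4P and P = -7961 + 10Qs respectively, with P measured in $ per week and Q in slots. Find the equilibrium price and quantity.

In direct form, Qs = 796.1 + 0.1P.
Equating demand and supply, 3908 - 4P = 796.1 + 0.1P gives 4.1P = 3111.9, so P* = 759.
Plugging P* into demand: Q* = 3908 - 4(759) = 872.

P* = 759, Q* = 872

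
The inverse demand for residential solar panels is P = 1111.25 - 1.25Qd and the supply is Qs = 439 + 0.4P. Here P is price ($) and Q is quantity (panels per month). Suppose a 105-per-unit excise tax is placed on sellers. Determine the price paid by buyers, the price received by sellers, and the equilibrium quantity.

Solving each curve for Q: Qd = 889 - 0.8P.
With a tax of 105 on sellers, they supply based on the net price P_s = P_b - 105, so Qs = 397 + 0.4P_b.
Market clearing requires 889 - 0.8P_b = 397 + 0.4P_b; hence 492 = 1.2P_b and P_b = 410.
So P_s = 305 and the quantity traded is Q = 889 - 0.8(410) = 561.

P_b = 410, P_s = 305, Q = 561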